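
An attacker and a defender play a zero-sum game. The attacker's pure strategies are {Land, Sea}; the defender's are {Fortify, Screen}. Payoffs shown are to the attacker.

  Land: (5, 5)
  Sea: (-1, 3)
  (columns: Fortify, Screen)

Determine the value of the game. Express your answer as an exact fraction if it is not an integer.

Row minima: Land → 5, Sea → -1; maximin = 5.
Column maxima: Fortify → 5, Screen → 5; minimax = 5.
Since maximin = minimax = 5, there is a saddle point and the value is 5.

5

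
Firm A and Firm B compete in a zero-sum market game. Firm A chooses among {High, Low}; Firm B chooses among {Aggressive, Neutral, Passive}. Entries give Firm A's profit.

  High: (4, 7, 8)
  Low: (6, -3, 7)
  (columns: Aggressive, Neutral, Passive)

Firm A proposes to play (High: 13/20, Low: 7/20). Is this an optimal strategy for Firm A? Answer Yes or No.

No

Against Aggressive this mix gives (13/20)·4 + (7/20)·6 = 47/10.
Against Neutral this mix gives (13/20)·7 + (7/20)·(-3) = 7/2.
Against Passive this mix gives (13/20)·8 + (7/20)·7 = 153/20.
Firm B will play Neutral, holding Firm A to 7/2. Shifting weight toward the row that does better against Neutral would raise this floor (the equalizing mix achieves 9/2 against both Neutral and Aggressive), so the proposed strategy is not optimal.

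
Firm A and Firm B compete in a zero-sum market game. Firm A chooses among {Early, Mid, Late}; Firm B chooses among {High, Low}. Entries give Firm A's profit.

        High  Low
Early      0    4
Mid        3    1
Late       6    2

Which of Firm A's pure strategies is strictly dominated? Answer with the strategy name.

Mid

Late gives a strictly higher payoff than Mid against every column: 6 > 3, 2 > 1.
So Mid is strictly dominated and Firm A never plays it.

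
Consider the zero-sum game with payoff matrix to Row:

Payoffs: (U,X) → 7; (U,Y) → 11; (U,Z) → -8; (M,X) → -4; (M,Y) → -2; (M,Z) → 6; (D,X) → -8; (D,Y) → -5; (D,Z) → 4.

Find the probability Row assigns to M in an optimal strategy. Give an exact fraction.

3/5

Row minima: U → -8, M → -4, D → -8; maximin = -4.
Column maxima: X → 7, Y → 11, Z → 6; minimax = 6.
-4 ≠ 6, so there is no saddle point; optimal play is mixed.
D is strictly dominated by M, so Row never plays it.
Y is strictly dominated by X (it gives Row strictly more in every row), so Column never plays it.
On the remaining 2×2 (U, M vs X, Z):
Let Row play U with probability p. Expected payoff against X: 7p + (-4)(1−p) = 11p − 4; against Z: (-8)p + 6(1−p) = −14p + 6.
Setting these equal: 11p − 4 = −14p + 6 ⇒ 25p = 10 ⇒ p = 2/5, and the value is (11)·(2/5) − 4 = 2/5.
For Column: with q = P(X), equating U's and M's payoffs gives 15q − 8 = −10q + 6 ⇒ q = 14/25.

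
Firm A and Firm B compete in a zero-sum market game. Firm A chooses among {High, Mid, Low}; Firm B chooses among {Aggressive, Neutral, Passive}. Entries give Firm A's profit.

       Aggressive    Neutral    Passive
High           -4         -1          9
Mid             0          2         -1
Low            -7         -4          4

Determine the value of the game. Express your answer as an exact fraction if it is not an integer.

Row minima: High → -4, Mid → -1, Low → -7; maximin = -1.
Column maxima: Aggressive → 0, Neutral → 2, Passive → 9; minimax = 0.
-1 ≠ 0, so there is no saddle point; optimal play is mixed.
Low is strictly dominated by High, so Firm A never plays it.
Neutral is strictly dominated by Aggressive (it gives Firm A strictly more in every row), so Firm B never plays it.
On the remaining 2×2 (High, Mid vs Aggressive, Passive):
Let Firm A play High with probability p. Expected payoff against Aggressive: (-4)p + 0(1−p) = −4p; against Passive: 9p + (-1)(1−p) = 10p − 1.
Setting these equal: −4p = 10p − 1 ⇒ −14p = -1 ⇒ p = 1/14, and the value is (-4)·(1/14) = -2/7.
For Firm B: with q = P(Aggressive), equating High's and Mid's payoffs gives −13q + 9 = q − 1 ⇒ q = 5/7.

-2/7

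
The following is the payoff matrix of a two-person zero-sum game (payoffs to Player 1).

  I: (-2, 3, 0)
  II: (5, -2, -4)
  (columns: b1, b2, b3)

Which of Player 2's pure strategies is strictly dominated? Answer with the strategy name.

b3 holds Player 1's payoff strictly below b2 in every row: 0 < 3, -4 < -2.
So b2 is strictly dominated for Player 2.

b2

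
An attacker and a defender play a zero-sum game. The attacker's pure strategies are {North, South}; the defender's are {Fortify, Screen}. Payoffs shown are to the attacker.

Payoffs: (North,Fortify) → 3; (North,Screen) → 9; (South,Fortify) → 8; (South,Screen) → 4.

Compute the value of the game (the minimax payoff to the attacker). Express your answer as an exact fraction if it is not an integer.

6

Row minima: North → 3, South → 4; maximin = 4.
Column maxima: Fortify → 8, Screen → 9; minimax = 8.
4 ≠ 8, so there is no saddle point; optimal play is mixed.
Let the attacker play North with probability p. Expected payoff against Fortify: 3p + 8(1−p) = −5p + 8; against Screen: 9p + 4(1−p) = 5p + 4.
Setting these equal: −5p + 8 = 5p + 4 ⇒ −10p = -4 ⇒ p = 2/5, and the value is (-5)·(2/5) + 8 = 6.
For the defender: with q = P(Fortify), equating North's and South's payoffs gives −6q + 9 = 4q + 4 ⇒ q = 1/2.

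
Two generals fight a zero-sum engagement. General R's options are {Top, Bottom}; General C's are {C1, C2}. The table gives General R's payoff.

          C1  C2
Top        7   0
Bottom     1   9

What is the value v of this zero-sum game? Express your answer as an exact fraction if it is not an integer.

Row minima: Top → 0, Bottom → 1; maximin = 1.
Column maxima: C1 → 7, C2 → 9; minimax = 7.
1 ≠ 7, so there is no saddle point; optimal play is mixed.
Let General R play Top with probability p. Expected payoff against C1: 7p + 1(1−p) = 6p + 1; against C2: 0p + 9(1−p) = −9p + 9.
Setting these equal: 6p + 1 = −9p + 9 ⇒ 15p = 8 ⇒ p = 8/15, and the value is (6)·(8/15) + 1 = 21/5.
For General C: with q = P(C1), equating Top's and Bottom's payoffs gives 7q = −8q + 9 ⇒ q = 3/5.

21/5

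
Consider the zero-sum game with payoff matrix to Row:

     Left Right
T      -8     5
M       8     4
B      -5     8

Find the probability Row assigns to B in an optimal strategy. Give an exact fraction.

4/17

Row minima: T → -8, M → 4, B → -5; maximin = 4.
Column maxima: Left → 8, Right → 8; minimax = 8.
4 ≠ 8, so there is no saddle point; optimal play is mixed.
T is strictly dominated by B, so Row never plays it.
On the remaining 2×2 (M, B vs Left, Right):
Let Row play M with probability p. Expected payoff against Left: 8p + (-5)(1−p) = 13p − 5; against Right: 4p + 8(1−p) = −4p + 8.
Setting these equal: 13p − 5 = −4p + 8 ⇒ 17p = 13 ⇒ p = 13/17, and the value is (13)·(13/17) − 5 = 84/17.
For Column: with q = P(Left), equating M's and B's payoffs gives 4q + 4 = −13q + 8 ⇒ q = 4/17.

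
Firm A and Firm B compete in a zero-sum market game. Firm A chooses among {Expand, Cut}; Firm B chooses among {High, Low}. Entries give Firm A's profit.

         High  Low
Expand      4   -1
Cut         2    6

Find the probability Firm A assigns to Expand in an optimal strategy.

Row minima: Expand → -1, Cut → 2; maximin = 2.
Column maxima: High → 4, Low → 6; minimax = 4.
2 ≠ 4, so there is no saddle point; optimal play is mixed.
Let Firm A play Expand with probability p. Expected payoff against High: 4p + 2(1−p) = 2p + 2; against Low: (-1)p + 6(1−p) = −7p + 6.
Setting these equal: 2p + 2 = −7p + 6 ⇒ 9p = 4 ⇒ p = 4/9, and the value is (2)·(4/9) + 2 = 26/9.
For Firm B: with q = P(High), equating Expand's and Cut's payoffs gives 5q − 1 = −4q + 6 ⇒ q = 7/9.

4/9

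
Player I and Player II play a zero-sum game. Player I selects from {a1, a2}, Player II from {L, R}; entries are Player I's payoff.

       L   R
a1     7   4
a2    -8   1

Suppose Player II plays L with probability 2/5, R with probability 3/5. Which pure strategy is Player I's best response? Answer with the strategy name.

a1

Expected payoff of a1: (2/5)·7 + (3/5)·4 = 26/5.
Expected payoff of a2: (2/5)·(-8) + (3/5)·1 = -13/5.
The largest is 26/5, so Player I's best response is a1.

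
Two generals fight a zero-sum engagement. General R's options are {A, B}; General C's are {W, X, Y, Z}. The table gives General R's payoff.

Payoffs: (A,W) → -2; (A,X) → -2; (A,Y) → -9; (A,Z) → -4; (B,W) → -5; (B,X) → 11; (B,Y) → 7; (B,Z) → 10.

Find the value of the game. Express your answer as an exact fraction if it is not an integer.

Row minima: A → -9, B → -5; maximin = -5.
Column maxima: W → -2, X → 11, Y → 7, Z → 10; minimax = -2.
-5 ≠ -2, so there is no saddle point; optimal play is mixed.
X is strictly dominated by Y (it gives General R strictly more in every row), so General C never plays it.
Z is strictly dominated by Y (it gives General R strictly more in every row), so General C never plays it.
On the remaining 2×2 (A, B vs W, Y):
Let General R play A with probability p. Expected payoff against W: (-2)p + (-5)(1−p) = 3p − 5; against Y: (-9)p + 7(1−p) = −16p + 7.
Setting these equal: 3p − 5 = −16p + 7 ⇒ 19p = 12 ⇒ p = 12/19, and the value is (3)·(12/19) − 5 = -59/19.
For General C: with q = P(W), equating A's and B's payoffs gives 7q − 9 = −12q + 7 ⇒ q = 16/19.

-59/19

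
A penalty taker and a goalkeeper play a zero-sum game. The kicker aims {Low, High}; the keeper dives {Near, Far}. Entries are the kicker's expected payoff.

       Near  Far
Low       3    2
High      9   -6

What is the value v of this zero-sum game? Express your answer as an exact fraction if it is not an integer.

Row minima: Low → 2, High → -6; maximin = 2.
Column maxima: Near → 9, Far → 2; minimax = 2.
Since maximin = minimax = 2, there is a saddle point and the value is 2.

2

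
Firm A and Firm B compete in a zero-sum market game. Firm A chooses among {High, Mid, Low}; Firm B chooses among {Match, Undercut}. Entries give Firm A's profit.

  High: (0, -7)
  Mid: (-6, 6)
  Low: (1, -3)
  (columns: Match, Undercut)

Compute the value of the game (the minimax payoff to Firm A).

-3/4

Row minima: High → -7, Mid → -6, Low → -3; maximin = -3.
Column maxima: Match → 1, Undercut → 6; minimax = 1.
-3 ≠ 1, so there is no saddle point; optimal play is mixed.
High is strictly dominated by Low, so Firm A never plays it.
On the remaining 2×2 (Mid, Low vs Match, Undercut):
Let Firm A play Mid with probability p. Expected payoff against Match: (-6)p + 1(1−p) = −7p + 1; against Undercut: 6p + (-3)(1−p) = 9p − 3.
Setting these equal: −7p + 1 = 9p − 3 ⇒ −16p = -4 ⇒ p = 1/4, and the value is (-7)·(1/4) + 1 = -3/4.
For Firm B: with q = P(Match), equating Mid's and Low's payoffs gives −12q + 6 = 4q − 3 ⇒ q = 9/16.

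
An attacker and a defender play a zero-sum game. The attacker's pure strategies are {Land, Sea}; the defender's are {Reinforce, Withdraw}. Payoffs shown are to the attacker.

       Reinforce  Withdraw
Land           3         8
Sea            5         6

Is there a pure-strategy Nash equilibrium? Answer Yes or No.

Row minima: Land → 3, Sea → 5; maximin = 5.
Column maxima: Reinforce → 5, Withdraw → 8; minimax = 5.
maximin = minimax = 5, so a saddle point exists.

Yes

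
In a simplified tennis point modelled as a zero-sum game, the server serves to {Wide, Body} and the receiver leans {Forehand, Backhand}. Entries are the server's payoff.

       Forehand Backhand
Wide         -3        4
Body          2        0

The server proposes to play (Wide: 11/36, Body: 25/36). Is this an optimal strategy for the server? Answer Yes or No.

No

Against Forehand this mix gives (11/36)·(-3) + (25/36)·2 = 17/36.
Against Backhand this mix gives (11/36)·4 + (25/36)·0 = 11/9.
The receiver will play Forehand, holding the server to 17/36. Shifting weight toward the row that does better against Forehand would raise this floor (the equalizing mix achieves 8/9 against both Forehand and Backhand), so the proposed strategy is not optimal.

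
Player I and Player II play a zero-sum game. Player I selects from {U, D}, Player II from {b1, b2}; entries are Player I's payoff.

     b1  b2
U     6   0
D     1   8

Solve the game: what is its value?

48/13

Row minima: U → 0, D → 1; maximin = 1.
Column maxima: b1 → 6, b2 → 8; minimax = 6.
1 ≠ 6, so there is no saddle point; optimal play is mixed.
Let Player I play U with probability p. Expected payoff against b1: 6p + 1(1−p) = 5p + 1; against b2: 0p + 8(1−p) = −8p + 8.
Setting these equal: 5p + 1 = −8p + 8 ⇒ 13p = 7 ⇒ p = 7/13, and the value is (5)·(7/13) + 1 = 48/13.
For Player II: with q = P(b1), equating U's and D's payoffs gives 6q = −7q + 8 ⇒ q = 8/13.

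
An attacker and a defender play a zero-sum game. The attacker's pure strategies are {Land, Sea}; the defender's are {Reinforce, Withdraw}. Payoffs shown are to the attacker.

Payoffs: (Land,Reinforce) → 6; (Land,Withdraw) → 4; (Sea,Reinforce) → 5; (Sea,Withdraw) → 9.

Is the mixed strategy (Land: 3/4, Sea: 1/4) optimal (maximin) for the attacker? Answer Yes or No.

No

Against Reinforce this mix gives (3/4)·6 + (1/4)·5 = 23/4.
Against Withdraw this mix gives (3/4)·4 + (1/4)·9 = 21/4.
The defender will play Withdraw, holding the attacker to 21/4. Shifting weight toward the row that does better against Withdraw would raise this floor (the equalizing mix achieves 17/3 against both Withdraw and Reinforce), so the proposed strategy is not optimal.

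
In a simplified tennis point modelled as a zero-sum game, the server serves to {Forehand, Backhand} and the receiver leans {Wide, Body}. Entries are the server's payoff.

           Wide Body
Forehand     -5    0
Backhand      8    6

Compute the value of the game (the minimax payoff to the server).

Row minima: Forehand → -5, Backhand → 6; maximin = 6.
Column maxima: Wide → 8, Body → 6; minimax = 6.
Since maximin = minimax = 6, there is a saddle point and the value is 6.

6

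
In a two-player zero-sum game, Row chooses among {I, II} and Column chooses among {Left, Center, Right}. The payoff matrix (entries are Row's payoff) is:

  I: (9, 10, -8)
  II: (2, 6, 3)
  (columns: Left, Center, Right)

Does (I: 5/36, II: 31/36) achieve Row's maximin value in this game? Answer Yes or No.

No

Against Left this mix gives (5/36)·9 + (31/36)·2 = 107/36.
Against Center this mix gives (5/36)·10 + (31/36)·6 = 59/9.
Against Right this mix gives (5/36)·(-8) + (31/36)·3 = 53/36.
Column will play Right, holding Row to 53/36. Shifting weight toward the row that does better against Right would raise this floor (the equalizing mix achieves 43/18 against both Right and Left), so the proposed strategy is not optimal.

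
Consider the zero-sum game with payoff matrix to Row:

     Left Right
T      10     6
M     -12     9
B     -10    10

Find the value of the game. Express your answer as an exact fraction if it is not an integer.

Row minima: T → 6, M → -12, B → -10; maximin = 6.
Column maxima: Left → 10, Right → 10; minimax = 10.
6 ≠ 10, so there is no saddle point; optimal play is mixed.
M is strictly dominated by B, so Row never plays it.
On the remaining 2×2 (T, B vs Left, Right):
Let Row play T with probability p. Expected payoff against Left: 10p + (-10)(1−p) = 20p − 10; against Right: 6p + 10(1−p) = −4p + 10.
Setting these equal: 20p − 10 = −4p + 10 ⇒ 24p = 20 ⇒ p = 5/6, and the value is (20)·(5/6) − 10 = 20/3.
For Column: with q = P(Left), equating T's and B's payoffs gives 4q + 6 = −20q + 10 ⇒ q = 1/6.

20/3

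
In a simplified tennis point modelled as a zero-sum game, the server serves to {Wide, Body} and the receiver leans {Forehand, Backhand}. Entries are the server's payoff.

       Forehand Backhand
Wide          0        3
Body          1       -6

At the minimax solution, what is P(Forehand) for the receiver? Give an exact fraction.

Row minima: Wide → 0, Body → -6; maximin = 0.
Column maxima: Forehand → 1, Backhand → 3; minimax = 1.
0 ≠ 1, so there is no saddle point; optimal play is mixed.
Let the server play Wide with probability p. Expected payoff against Forehand: 0p + 1(1−p) = −p + 1; against Backhand: 3p + (-6)(1−p) = 9p − 6.
Setting these equal: −p + 1 = 9p − 6 ⇒ −10p = -7 ⇒ p = 7/10, and the value is (-1)·(7/10) + 1 = 3/10.
For the receiver: with q = P(Forehand), equating Wide's and Body's payoffs gives −3q + 3 = 7q − 6 ⇒ q = 9/10.

9/10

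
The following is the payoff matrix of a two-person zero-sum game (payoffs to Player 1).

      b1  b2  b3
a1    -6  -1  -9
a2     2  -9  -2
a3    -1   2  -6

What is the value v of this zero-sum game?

Row minima: a1 → -9, a2 → -9, a3 → -6; maximin = -6.
Column maxima: b1 → 2, b2 → 2, b3 → -2; minimax = -2.
-6 ≠ -2, so there is no saddle point; optimal play is mixed.
a1 is strictly dominated by a3, so Player 1 never plays it.
b1 is strictly dominated by b3 (it gives Player 1 strictly more in every row), so Player 2 never plays it.
On the remaining 2×2 (a2, a3 vs b2, b3):
Let Player 1 play a2 with probability p. Expected payoff against b2: (-9)p + 2(1−p) = −11p + 2; against b3: (-2)p + (-6)(1−p) = 4p − 6.
Setting these equal: −11p + 2 = 4p − 6 ⇒ −15p = -8 ⇒ p = 8/15, and the value is (-11)·(8/15) + 2 = -58/15.
For Player 2: with q = P(b2), equating a2's and a3's payoffs gives −7q − 2 = 8q − 6 ⇒ q = 4/15.

-58/15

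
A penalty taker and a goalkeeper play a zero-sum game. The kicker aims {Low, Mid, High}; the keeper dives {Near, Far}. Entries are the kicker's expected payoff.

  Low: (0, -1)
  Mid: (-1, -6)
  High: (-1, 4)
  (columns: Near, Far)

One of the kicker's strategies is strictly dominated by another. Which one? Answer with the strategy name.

Low gives a strictly higher payoff than Mid against every column: 0 > -1, -1 > -6.
So Mid is strictly dominated and the kicker never plays it.

Mid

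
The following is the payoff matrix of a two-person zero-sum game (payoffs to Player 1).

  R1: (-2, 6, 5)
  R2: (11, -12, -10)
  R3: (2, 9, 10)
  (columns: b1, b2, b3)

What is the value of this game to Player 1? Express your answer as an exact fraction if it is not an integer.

Row minima: R1 → -2, R2 → -12, R3 → 2; maximin = 2.
Column maxima: b1 → 11, b2 → 9, b3 → 10; minimax = 9.
2 ≠ 9, so there is no saddle point; optimal play is mixed.
R1 is strictly dominated by R3, so Player 1 never plays it.
With R1 eliminated, b3 is strictly dominated by b2 (it gives Player 1 strictly more in every remaining row), so Player 2 never plays it.
On the remaining 2×2 (R2, R3 vs b1, b2):
Let Player 1 play R2 with probability p. Expected payoff against b1: 11p + 2(1−p) = 9p + 2; against b2: (-12)p + 9(1−p) = −21p + 9.
Setting these equal: 9p + 2 = −21p + 9 ⇒ 30p = 7 ⇒ p = 7/30, and the value is (9)·(7/30) + 2 = 41/10.
For Player 2: with q = P(b1), equating R2's and R3's payoffs gives 23q − 12 = −7q + 9 ⇒ q = 7/10.

41/10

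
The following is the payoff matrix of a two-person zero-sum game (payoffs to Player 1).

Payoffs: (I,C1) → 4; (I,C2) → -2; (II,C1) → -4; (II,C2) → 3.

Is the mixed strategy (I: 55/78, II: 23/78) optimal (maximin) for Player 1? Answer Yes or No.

Against C1 this mix gives (55/78)·4 + (23/78)·(-4) = 64/39.
Against C2 this mix gives (55/78)·(-2) + (23/78)·3 = -41/78.
Player 2 will play C2, holding Player 1 to -41/78. Shifting weight toward the row that does better against C2 would raise this floor (the equalizing mix achieves 4/13 against both C2 and C1), so the proposed strategy is not optimal.

No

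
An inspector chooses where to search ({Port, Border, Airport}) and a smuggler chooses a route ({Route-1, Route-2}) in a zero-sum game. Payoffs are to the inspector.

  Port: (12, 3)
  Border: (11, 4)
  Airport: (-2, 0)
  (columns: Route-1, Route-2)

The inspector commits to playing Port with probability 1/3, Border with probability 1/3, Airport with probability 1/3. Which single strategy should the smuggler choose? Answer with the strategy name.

If the smuggler plays Route-1, the inspector's expected payoff is (1/3)·12 + (1/3)·11 + (1/3)·(-2) = 7.
If the smuggler plays Route-2, the inspector's expected payoff is (1/3)·3 + (1/3)·4 + (1/3)·0 = 7/3.
The smuggler minimizes the inspector's payoff; the smallest is 7/3, so the best response is Route-2.

Route-2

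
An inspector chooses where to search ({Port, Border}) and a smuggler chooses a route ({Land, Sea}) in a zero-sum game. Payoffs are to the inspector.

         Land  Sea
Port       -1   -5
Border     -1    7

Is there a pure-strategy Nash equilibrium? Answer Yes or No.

Yes

Row minima: Port → -5, Border → -1; maximin = -1.
Column maxima: Land → -1, Sea → 7; minimax = -1.
maximin = minimax = -1, so a saddle point exists.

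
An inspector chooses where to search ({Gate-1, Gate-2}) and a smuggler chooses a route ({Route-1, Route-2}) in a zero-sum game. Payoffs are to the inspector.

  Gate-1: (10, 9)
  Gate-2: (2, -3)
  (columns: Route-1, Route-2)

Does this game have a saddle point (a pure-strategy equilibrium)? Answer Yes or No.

Yes

Row minima: Gate-1 → 9, Gate-2 → -3; maximin = 9.
Column maxima: Route-1 → 10, Route-2 → 9; minimax = 9.
maximin = minimax = 9, so a saddle point exists.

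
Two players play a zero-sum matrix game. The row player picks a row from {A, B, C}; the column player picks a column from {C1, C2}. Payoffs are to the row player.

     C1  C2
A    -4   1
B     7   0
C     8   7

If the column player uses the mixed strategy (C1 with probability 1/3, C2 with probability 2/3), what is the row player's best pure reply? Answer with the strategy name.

C

Expected payoff of A: (1/3)·(-4) + (2/3)·1 = -2/3.
Expected payoff of B: (1/3)·7 + (2/3)·0 = 7/3.
Expected payoff of C: (1/3)·8 + (2/3)·7 = 22/3.
The largest is 22/3, so the row player's best response is C.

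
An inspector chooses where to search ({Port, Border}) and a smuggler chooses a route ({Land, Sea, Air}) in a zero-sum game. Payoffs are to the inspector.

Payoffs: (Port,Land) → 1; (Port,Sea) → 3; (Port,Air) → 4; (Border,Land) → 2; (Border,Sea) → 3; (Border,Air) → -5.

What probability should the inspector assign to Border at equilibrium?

Row minima: Port → 1, Border → -5; maximin = 1.
Column maxima: Land → 2, Sea → 3, Air → 4; minimax = 2.
1 ≠ 2, so there is no saddle point; optimal play is mixed.
Sea is strictly dominated by Land (it gives the inspector strictly more in every row), so the smuggler never plays it.
On the remaining 2×2 (Port, Border vs Land, Air):
Let the inspector play Port with probability p. Expected payoff against Land: 1p + 2(1−p) = −p + 2; against Air: 4p + (-5)(1−p) = 9p − 5.
Setting these equal: −p + 2 = 9p − 5 ⇒ −10p = -7 ⇒ p = 7/10, and the value is (-1)·(7/10) + 2 = 13/10.
For the smuggler: with q = P(Land), equating Port's and Border's payoffs gives −3q + 4 = 7q − 5 ⇒ q = 9/10.

3/10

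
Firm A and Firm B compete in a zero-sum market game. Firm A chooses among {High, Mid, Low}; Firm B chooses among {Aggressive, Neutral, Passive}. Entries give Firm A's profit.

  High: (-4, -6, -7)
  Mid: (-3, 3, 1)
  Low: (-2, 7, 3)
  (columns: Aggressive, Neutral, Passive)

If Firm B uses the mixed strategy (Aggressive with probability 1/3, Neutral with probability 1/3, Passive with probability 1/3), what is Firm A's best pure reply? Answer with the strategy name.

Low

Expected payoff of High: (1/3)·(-4) + (1/3)·(-6) + (1/3)·(-7) = -17/3.
Expected payoff of Mid: (1/3)·(-3) + (1/3)·3 + (1/3)·1 = 1/3.
Expected payoff of Low: (1/3)·(-2) + (1/3)·7 + (1/3)·3 = 8/3.
The largest is 8/3, so Firm A's best response is Low.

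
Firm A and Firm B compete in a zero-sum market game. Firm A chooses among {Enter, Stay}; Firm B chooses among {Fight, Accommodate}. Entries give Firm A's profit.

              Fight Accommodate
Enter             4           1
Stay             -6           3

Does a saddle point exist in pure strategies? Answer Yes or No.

Row minima: Enter → 1, Stay → -6; maximin = 1.
Column maxima: Fight → 4, Accommodate → 3; minimax = 3.
1 ≠ 3, so no pure-strategy equilibrium exists.

No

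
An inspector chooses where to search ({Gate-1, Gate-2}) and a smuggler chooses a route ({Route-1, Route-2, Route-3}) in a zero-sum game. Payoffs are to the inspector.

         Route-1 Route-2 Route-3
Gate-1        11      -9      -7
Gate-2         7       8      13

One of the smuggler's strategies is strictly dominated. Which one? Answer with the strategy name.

Route-2 holds the inspector's payoff strictly below Route-3 in every row: -9 < -7, 8 < 13.
So Route-3 is strictly dominated for the smuggler.

Route-3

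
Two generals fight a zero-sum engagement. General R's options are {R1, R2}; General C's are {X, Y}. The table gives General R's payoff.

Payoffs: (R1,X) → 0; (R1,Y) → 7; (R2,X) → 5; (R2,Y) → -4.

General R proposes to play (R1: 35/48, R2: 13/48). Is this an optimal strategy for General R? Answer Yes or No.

Against X this mix gives (35/48)·0 + (13/48)·5 = 65/48.
Against Y this mix gives (35/48)·7 + (13/48)·(-4) = 193/48.
General C will play X, holding General R to 65/48. Shifting weight toward the row that does better against X would raise this floor (the equalizing mix achieves 35/16 against both X and Y), so the proposed strategy is not optimal.

No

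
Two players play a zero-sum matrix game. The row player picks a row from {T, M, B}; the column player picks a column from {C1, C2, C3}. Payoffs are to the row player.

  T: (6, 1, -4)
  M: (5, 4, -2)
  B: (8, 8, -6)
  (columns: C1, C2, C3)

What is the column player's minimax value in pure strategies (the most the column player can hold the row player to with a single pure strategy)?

Column maxima: C1 → 8, C2 → 8, C3 → -2.
The smallest of these is -2.

-2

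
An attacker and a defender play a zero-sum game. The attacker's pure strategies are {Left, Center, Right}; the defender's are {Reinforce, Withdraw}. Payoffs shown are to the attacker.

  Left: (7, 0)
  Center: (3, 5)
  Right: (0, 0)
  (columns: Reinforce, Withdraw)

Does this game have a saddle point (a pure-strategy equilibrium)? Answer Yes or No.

Row minima: Left → 0, Center → 3, Right → 0; maximin = 3.
Column maxima: Reinforce → 7, Withdraw → 5; minimax = 5.
3 ≠ 5, so no pure-strategy equilibrium exists.

No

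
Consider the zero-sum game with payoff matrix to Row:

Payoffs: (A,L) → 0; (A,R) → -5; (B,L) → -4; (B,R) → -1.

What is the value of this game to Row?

Row minima: A → -5, B → -4; maximin = -4.
Column maxima: L → 0, R → -1; minimax = -1.
-4 ≠ -1, so there is no saddle point; optimal play is mixed.
Let Row play A with probability p. Expected payoff against L: 0p + (-4)(1−p) = 4p − 4; against R: (-5)p + (-1)(1−p) = −4p − 1.
Setting these equal: 4p − 4 = −4p − 1 ⇒ 8p = 3 ⇒ p = 3/8, and the value is (4)·(3/8) − 4 = -5/2.
For Column: with q = P(L), equating A's and B's payoffs gives 5q − 5 = −3q − 1 ⇒ q = 1/2.

-5/2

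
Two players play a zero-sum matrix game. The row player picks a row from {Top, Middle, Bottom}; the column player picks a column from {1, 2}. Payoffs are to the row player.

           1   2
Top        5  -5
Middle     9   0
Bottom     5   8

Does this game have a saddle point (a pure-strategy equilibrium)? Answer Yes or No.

Row minima: Top → -5, Middle → 0, Bottom → 5; maximin = 5.
Column maxima: 1 → 9, 2 → 8; minimax = 8.
5 ≠ 8, so no pure-strategy equilibrium exists.

No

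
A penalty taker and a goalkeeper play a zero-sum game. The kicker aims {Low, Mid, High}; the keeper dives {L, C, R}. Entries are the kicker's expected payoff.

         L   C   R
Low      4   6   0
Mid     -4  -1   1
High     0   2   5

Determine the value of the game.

Row minima: Low → 0, Mid → -4, High → 0; maximin = 0.
Column maxima: L → 4, C → 6, R → 5; minimax = 4.
0 ≠ 4, so there is no saddle point; optimal play is mixed.
Mid is strictly dominated by High, so the kicker never plays it.
C is strictly dominated by L (it gives the kicker strictly more in every row), so the keeper never plays it.
On the remaining 2×2 (Low, High vs L, R):
Let the kicker play Low with probability p. Expected payoff against L: 4p + 0(1−p) = 4p; against R: 0p + 5(1−p) = −5p + 5.
Setting these equal: 4p = −5p + 5 ⇒ 9p = 5 ⇒ p = 5/9, and the value is (4)·(5/9) = 20/9.
For the keeper: with q = P(L), equating Low's and High's payoffs gives 4q = −5q + 5 ⇒ q = 5/9.

20/9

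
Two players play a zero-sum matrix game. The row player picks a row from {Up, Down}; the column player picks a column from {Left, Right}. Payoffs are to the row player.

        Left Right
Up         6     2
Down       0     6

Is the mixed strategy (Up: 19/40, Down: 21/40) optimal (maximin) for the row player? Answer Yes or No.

No

Against Left this mix gives (19/40)·6 + (21/40)·0 = 57/20.
Against Right this mix gives (19/40)·2 + (21/40)·6 = 41/10.
The column player will play Left, holding the row player to 57/20. Shifting weight toward the row that does better against Left would raise this floor (the equalizing mix achieves 18/5 against both Left and Right), so the proposed strategy is not optimal.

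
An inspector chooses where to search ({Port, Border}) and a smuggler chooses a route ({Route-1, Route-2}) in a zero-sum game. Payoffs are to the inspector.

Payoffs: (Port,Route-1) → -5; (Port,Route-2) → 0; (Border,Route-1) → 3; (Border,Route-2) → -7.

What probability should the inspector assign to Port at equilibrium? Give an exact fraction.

2/3

Row minima: Port → -5, Border → -7; maximin = -5.
Column maxima: Route-1 → 3, Route-2 → 0; minimax = 0.
-5 ≠ 0, so there is no saddle point; optimal play is mixed.
Let the inspector play Port with probability p. Expected payoff against Route-1: (-5)p + 3(1−p) = −8p + 3; against Route-2: 0p + (-7)(1−p) = 7p − 7.
Setting these equal: −8p + 3 = 7p − 7 ⇒ −15p = -10 ⇒ p = 2/3, and the value is (-8)·(2/3) + 3 = -7/3.
For the smuggler: with q = P(Route-1), equating Port's and Border's payoffs gives −5q = 10q − 7 ⇒ q = 7/15.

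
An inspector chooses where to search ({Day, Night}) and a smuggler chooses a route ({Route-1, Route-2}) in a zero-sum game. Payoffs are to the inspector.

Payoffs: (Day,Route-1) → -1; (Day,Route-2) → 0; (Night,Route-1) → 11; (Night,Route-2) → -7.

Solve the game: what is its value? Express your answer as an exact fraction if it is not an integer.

Row minima: Day → -1, Night → -7; maximin = -1.
Column maxima: Route-1 → 11, Route-2 → 0; minimax = 0.
-1 ≠ 0, so there is no saddle point; optimal play is mixed.
Let the inspector play Day with probability p. Expected payoff against Route-1: (-1)p + 11(1−p) = −12p + 11; against Route-2: 0p + (-7)(1−p) = 7p − 7.
Setting these equal: −12p + 11 = 7p − 7 ⇒ −19p = -18 ⇒ p = 18/19, and the value is (-12)·(18/19) + 11 = -7/19.
For the smuggler: with q = P(Route-1), equating Day's and Night's payoffs gives −q = 18q − 7 ⇒ q = 7/19.

-7/19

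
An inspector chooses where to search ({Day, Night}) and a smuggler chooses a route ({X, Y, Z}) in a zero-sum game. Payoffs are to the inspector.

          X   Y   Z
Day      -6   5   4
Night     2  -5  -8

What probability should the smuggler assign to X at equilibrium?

3/5

Row minima: Day → -6, Night → -8; maximin = -6.
Column maxima: X → 2, Y → 5, Z → 4; minimax = 2.
-6 ≠ 2, so there is no saddle point; optimal play is mixed.
Y is strictly dominated by Z (it gives the inspector strictly more in every row), so the smuggler never plays it.
On the remaining 2×2 (Day, Night vs X, Z):
Let the inspector play Day with probability p. Expected payoff against X: (-6)p + 2(1−p) = −8p + 2; against Z: 4p + (-8)(1−p) = 12p − 8.
Setting these equal: −8p + 2 = 12p − 8 ⇒ −20p = -10 ⇒ p = 1/2, and the value is (-8)·(1/2) + 2 = -2.
For the smuggler: with q = P(X), equating Day's and Night's payoffs gives −10q + 4 = 10q − 8 ⇒ q = 3/5.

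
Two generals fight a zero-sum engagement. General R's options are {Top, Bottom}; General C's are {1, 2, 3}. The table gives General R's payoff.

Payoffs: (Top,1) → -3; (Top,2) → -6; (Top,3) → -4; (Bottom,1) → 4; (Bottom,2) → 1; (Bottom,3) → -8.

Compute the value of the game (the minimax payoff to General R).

Row minima: Top → -6, Bottom → -8; maximin = -6.
Column maxima: 1 → 4, 2 → 1, 3 → -4; minimax = -4.
-6 ≠ -4, so there is no saddle point; optimal play is mixed.
1 is strictly dominated by 2 (it gives General R strictly more in every row), so General C never plays it.
On the remaining 2×2 (Top, Bottom vs 2, 3):
Let General R play Top with probability p. Expected payoff against 2: (-6)p + 1(1−p) = −7p + 1; against 3: (-4)p + (-8)(1−p) = 4p − 8.
Setting these equal: −7p + 1 = 4p − 8 ⇒ −11p = -9 ⇒ p = 9/11, and the value is (-7)·(9/11) + 1 = -52/11.
For General C: with q = P(2), equating Top's and Bottom's payoffs gives −2q − 4 = 9q − 8 ⇒ q = 4/11.

-52/11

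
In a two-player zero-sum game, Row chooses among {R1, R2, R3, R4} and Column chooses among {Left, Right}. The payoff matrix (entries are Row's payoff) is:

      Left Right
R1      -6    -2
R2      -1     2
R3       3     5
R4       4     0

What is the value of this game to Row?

10/3

Row minima: R1 → -6, R2 → -1, R3 → 3, R4 → 0; maximin = 3.
Column maxima: Left → 4, Right → 5; minimax = 4.
3 ≠ 4, so there is no saddle point; optimal play is mixed.
R1 is strictly dominated by R2, so Row never plays it.
R2 is strictly dominated by R3, so Row never plays it.
On the remaining 2×2 (R3, R4 vs Left, Right):
Let Row play R3 with probability p. Expected payoff against Left: 3p + 4(1−p) = −p + 4; against Right: 5p + 0(1−p) = 5p.
Setting these equal: −p + 4 = 5p ⇒ −6p = -4 ⇒ p = 2/3, and the value is (-1)·(2/3) + 4 = 10/3.
For Column: with q = P(Left), equating R3's and R4's payoffs gives −2q + 5 = 4q ⇒ q = 5/6.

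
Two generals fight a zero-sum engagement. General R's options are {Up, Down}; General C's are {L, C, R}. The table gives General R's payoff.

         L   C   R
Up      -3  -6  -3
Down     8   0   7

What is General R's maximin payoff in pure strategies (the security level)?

Row minima: Up → -6, Down → 0.
The best of these is 0.

0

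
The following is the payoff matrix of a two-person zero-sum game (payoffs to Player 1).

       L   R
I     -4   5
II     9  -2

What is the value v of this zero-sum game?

Row minima: I → -4, II → -2; maximin = -2.
Column maxima: L → 9, R → 5; minimax = 5.
-2 ≠ 5, so there is no saddle point; optimal play is mixed.
Let Player 1 play I with probability p. Expected payoff against L: (-4)p + 9(1−p) = −13p + 9; against R: 5p + (-2)(1−p) = 7p − 2.
Setting these equal: −13p + 9 = 7p − 2 ⇒ −20p = -11 ⇒ p = 11/20, and the value is (-13)·(11/20) + 9 = 37/20.
For Player 2: with q = P(L), equating I's and II's payoffs gives −9q + 5 = 11q − 2 ⇒ q = 7/20.

37/20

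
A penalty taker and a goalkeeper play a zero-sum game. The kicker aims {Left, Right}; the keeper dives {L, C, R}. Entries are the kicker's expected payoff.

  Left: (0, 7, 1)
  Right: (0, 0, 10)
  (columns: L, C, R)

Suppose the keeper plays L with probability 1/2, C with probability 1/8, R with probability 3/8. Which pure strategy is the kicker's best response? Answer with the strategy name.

Expected payoff of Left: (1/2)·0 + (1/8)·7 + (3/8)·1 = 5/4.
Expected payoff of Right: (1/2)·0 + (1/8)·0 + (3/8)·10 = 15/4.
The largest is 15/4, so the kicker's best response is Right.

Right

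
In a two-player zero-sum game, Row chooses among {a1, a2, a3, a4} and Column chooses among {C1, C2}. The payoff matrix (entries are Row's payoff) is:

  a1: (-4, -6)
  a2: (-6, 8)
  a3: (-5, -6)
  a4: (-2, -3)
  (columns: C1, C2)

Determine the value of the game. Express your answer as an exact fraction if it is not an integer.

-34/15

Row minima: a1 → -6, a2 → -6, a3 → -6, a4 → -3; maximin = -3.
Column maxima: C1 → -2, C2 → 8; minimax = -2.
-3 ≠ -2, so there is no saddle point; optimal play is mixed.
a1 is strictly dominated by a4, so Row never plays it.
a3 is strictly dominated by a4, so Row never plays it.
On the remaining 2×2 (a2, a4 vs C1, C2):
Let Row play a2 with probability p. Expected payoff against C1: (-6)p + (-2)(1−p) = −4p − 2; against C2: 8p + (-3)(1−p) = 11p − 3.
Setting these equal: −4p − 2 = 11p − 3 ⇒ −15p = -1 ⇒ p = 1/15, and the value is (-4)·(1/15) − 2 = -34/15.
For Column: with q = P(C1), equating a2's and a4's payoffs gives −14q + 8 = q − 3 ⇒ q = 11/15.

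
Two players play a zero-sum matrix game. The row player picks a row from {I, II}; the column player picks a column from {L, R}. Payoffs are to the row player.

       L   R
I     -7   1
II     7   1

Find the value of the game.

1

Row minima: I → -7, II → 1; maximin = 1.
Column maxima: L → 7, R → 1; minimax = 1.
Since maximin = minimax = 1, there is a saddle point and the value is 1.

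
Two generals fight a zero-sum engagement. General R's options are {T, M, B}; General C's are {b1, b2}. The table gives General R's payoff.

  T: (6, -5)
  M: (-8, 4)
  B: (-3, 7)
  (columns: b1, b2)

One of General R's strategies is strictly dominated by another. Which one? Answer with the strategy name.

M

B gives a strictly higher payoff than M against every column: -3 > -8, 7 > 4.
So M is strictly dominated and General R never plays it.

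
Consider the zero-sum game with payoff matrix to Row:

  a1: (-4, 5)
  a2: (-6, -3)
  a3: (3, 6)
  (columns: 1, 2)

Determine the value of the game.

3

Row minima: a1 → -4, a2 → -6, a3 → 3; maximin = 3.
Column maxima: 1 → 3, 2 → 6; minimax = 3.
Since maximin = minimax = 3, there is a saddle point and the value is 3.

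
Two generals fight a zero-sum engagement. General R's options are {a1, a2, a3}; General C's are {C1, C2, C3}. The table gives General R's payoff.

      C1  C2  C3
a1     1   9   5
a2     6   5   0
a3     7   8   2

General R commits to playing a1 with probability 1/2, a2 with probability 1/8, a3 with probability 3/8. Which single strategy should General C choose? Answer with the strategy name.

C3

If General C plays C1, General R's expected payoff is (1/2)·1 + (1/8)·6 + (3/8)·7 = 31/8.
If General C plays C2, General R's expected payoff is (1/2)·9 + (1/8)·5 + (3/8)·8 = 65/8.
If General C plays C3, General R's expected payoff is (1/2)·5 + (1/8)·0 + (3/8)·2 = 13/4.
General C minimizes General R's payoff; the smallest is 13/4, so the best response is C3.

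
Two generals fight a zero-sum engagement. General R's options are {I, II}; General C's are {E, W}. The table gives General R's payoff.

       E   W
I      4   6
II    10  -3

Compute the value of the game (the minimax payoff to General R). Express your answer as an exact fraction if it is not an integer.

Row minima: I → 4, II → -3; maximin = 4.
Column maxima: E → 10, W → 6; minimax = 6.
4 ≠ 6, so there is no saddle point; optimal play is mixed.
Let General R play I with probability p. Expected payoff against E: 4p + 10(1−p) = −6p + 10; against W: 6p + (-3)(1−p) = 9p − 3.
Setting these equal: −6p + 10 = 9p − 3 ⇒ −15p = -13 ⇒ p = 13/15, and the value is (-6)·(13/15) + 10 = 24/5.
For General C: with q = P(E), equating I's and II's payoffs gives −2q + 6 = 13q − 3 ⇒ q = 3/5.

24/5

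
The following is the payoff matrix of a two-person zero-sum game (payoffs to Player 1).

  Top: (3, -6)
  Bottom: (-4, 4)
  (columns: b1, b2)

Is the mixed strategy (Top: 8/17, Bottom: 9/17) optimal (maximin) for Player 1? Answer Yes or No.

Yes

Against b1 this mix gives (8/17)·3 + (9/17)·(-4) = -12/17.
Against b2 this mix gives (8/17)·(-6) + (9/17)·4 = -12/17.
All of Player 2's active replies (b1, b2) yield -12/17, and no column does worse for Player 1. The mix makes Player 2 indifferent and guarantees -12/17, so it is optimal.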